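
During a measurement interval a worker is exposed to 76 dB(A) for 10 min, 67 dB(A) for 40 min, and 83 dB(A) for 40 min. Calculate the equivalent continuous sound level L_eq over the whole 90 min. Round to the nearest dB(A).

80 dB(A)

Weight each interval's intensity by its duration and average over T = 90 min:
Σ tᵢ·10^(Lᵢ/10) = 10·10^(76/10) + 40·10^(67/10) + 40·10^(83/10) = 8.580e+09.
L_eq = 10·log₁₀(8.580e+09/90) = 79.79 dB(A).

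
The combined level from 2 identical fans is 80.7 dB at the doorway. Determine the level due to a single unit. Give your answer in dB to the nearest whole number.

2 equal contributions raise the level by 10·log₁₀ 2 = 3.010 dB, so each unit alone gives 80.7 − 3.010.

78 dB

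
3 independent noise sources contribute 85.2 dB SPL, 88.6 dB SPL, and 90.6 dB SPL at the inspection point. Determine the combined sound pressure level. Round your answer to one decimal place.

93.4 dB SPL

Incoherent sources combine by intensity addition: L_total = 10·log₁₀(Σ 10^(L_i/10)).
Σ 10^(L/10) = 10^(85.2/10) + 10^(88.6/10) + 10^(90.6/10) = 2.204e+09.
L_total = 10·log₁₀(2.204e+09) = 93.43 dB SPL.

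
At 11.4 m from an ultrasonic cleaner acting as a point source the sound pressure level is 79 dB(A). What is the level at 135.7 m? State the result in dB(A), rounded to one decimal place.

For a point source, L₂ = L₁ − 20·log₁₀(r₂/r₁).
L₂ = 79 − 20·log₁₀(135.7/11.4) = 79 − 21.513 = 57.49 dB(A).

57.5 dB(A)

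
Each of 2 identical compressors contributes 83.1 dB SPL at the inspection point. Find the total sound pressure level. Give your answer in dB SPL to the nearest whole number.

86 dB SPL

N identical incoherent sources raise the level by 10·log₁₀ N.
L_total = 83.1 + 10·log₁₀(2) = 83.1 + 3.010 = 86.11 dB SPL.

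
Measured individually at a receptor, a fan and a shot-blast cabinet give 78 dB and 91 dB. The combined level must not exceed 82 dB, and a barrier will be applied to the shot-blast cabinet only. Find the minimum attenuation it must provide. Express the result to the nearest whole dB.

11 dB

Fixed contribution from the other source: Σ 10^(L/10) = 10^(78/10) = 6.310e+07 (78.00 dB).
The limit corresponds to 10^(82/10) = 1.585e+08; subtracting the fixed part leaves 9.539e+07 for the shot-blast cabinet, i.e. 79.80 dB.
So the shot-blast cabinet must be reduced from 91 to 79.80 dB: IL = 11.20 dB.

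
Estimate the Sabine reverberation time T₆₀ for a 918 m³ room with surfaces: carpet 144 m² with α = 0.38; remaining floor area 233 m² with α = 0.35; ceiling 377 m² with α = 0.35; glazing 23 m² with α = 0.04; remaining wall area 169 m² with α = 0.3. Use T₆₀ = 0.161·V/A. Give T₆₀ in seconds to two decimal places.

Summing Sᵢαᵢ: 144·0.38 + 233·0.35 + 377·0.35 + 23·0.04 + 169·0.3 = 319.84 m².
T₆₀ = 0.161 × 918 / 319.84 = 0.462 s.

0.46 s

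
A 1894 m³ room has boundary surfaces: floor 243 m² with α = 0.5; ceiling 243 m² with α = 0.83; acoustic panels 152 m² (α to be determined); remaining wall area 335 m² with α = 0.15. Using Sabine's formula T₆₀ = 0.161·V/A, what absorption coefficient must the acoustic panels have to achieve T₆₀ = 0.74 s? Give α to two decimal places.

0.25

From T₆₀ = 0.161·V/A, the target T₆₀ = 0.74 s needs A = 0.161·1894/0.74 = 412.07 m².
Absorption from the other surfaces = 243·0.5 + 243·0.83 + 335·0.15 = 373.44 m², so the acoustic panels must supply 38.63 m² over 152 m².
α = 38.63/152 = 0.254.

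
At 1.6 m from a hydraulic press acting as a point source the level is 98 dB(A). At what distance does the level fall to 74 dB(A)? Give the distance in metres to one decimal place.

25.4 m

Point-source spreading drops the level by 20·log₁₀(r₂/r₁); inverting, r₂/r₁ = 10^(ΔL/20).
r₂ = 1.6·10^((98−74)/20) = 1.6·10^(24.0/20) = 25.36 m.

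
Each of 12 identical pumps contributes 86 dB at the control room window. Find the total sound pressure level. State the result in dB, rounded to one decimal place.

96.8 dB

N identical incoherent sources raise the level by 10·log₁₀ N.
L_total = 86 + 10·log₁₀(12) = 86 + 10.792 = 96.79 dB.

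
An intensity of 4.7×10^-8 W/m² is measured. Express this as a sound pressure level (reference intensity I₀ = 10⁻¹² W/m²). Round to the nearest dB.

47 dB

I/I₀ = 4.7×10^-8/10⁻¹² = 4.7×10^4, and L = 10·log₁₀(I/I₀).
L = 10·(0.6721 + 4) = 46.72 dB.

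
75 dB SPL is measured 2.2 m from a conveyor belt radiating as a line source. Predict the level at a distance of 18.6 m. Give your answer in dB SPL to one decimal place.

65.7 dB SPL

Line-source attenuation: ΔL = 10·log₁₀(r₂/r₁) = 10·log₁₀(18.6/2.2) = 9.271 dB.
L₂ = 75 − 10·log₁₀(18.6/2.2) = 75 − 9.271 = 65.73 dB SPL.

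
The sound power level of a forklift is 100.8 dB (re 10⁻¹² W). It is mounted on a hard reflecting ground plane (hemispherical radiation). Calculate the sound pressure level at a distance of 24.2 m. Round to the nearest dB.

65 dB

L_p = L_w − 10·log₁₀(2π·r²) with r = 24.2 m.
2π·r² = 3680 m², 10·log₁₀ of that is 35.658 dB.
L_p = 100.8 − 35.658 = 65.14 dB.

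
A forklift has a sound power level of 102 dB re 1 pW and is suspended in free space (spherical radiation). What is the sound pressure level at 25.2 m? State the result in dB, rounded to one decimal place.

Free-field spherical radiation: L_p = L_w − 10·log₁₀(4π·r²), r = 25.2 m.
4π·r² = 7980 m², 10·log₁₀ of that is 39.020 dB.
L_p = 102 − 39.020 = 62.98 dB.

63.0 dB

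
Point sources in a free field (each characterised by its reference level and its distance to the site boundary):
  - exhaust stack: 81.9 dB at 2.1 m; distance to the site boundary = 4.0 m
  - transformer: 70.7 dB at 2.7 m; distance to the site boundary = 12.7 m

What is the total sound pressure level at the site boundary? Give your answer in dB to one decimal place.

76.4 dB

Apply inverse-square spreading to bring every level to the receiver, then sum 10^(L/10).
exhaust stack: 81.9 − 20·log₁₀(4.0/2.1) = 81.9 − 5.60 = 76.30 dB.
transformer: 70.7 − 20·log₁₀(12.7/2.7) = 70.7 − 13.45 = 57.25 dB.
Σ 10^(L/10) = 4.322e+07 → L_total = 10·log₁₀(4.322e+07) = 76.36 dB.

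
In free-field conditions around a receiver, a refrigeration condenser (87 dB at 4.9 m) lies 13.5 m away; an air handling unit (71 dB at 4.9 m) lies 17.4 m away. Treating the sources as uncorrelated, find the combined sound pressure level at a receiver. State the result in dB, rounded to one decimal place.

First find each source's level at the receiver (point-source: −20·log₁₀(r/r_ref)), then combine on an intensity basis.
refrigeration condenser: 87 − 20·log₁₀(13.5/4.9) = 87 − 8.80 = 78.20 dB.
air handling unit: 71 − 20·log₁₀(17.4/4.9) = 71 − 11.01 = 59.99 dB.
Σ 10^(L/10) = 6.703e+07 → L_total = 10·log₁₀(6.703e+07) = 78.26 dB.

78.3 dB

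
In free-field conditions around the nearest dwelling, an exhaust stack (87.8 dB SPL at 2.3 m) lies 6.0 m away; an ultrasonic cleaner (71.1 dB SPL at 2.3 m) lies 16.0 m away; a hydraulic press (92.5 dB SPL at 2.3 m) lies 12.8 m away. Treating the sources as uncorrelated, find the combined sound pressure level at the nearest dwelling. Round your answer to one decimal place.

Propagate each source to the receiver with L = L_ref − 20·log₁₀(r/r_ref), then add intensities.
exhaust stack: 87.8 − 20·log₁₀(6.0/2.3) = 87.8 − 8.33 = 79.47 dB SPL.
ultrasonic cleaner: 71.1 − 20·log₁₀(16.0/2.3) = 71.1 − 16.85 = 54.25 dB SPL.
hydraulic press: 92.5 − 20·log₁₀(12.8/2.3) = 92.5 − 14.91 = 77.59 dB SPL.
Σ 10^(L/10) = 1.462e+08 → L_total = 10·log₁₀(1.462e+08) = 81.65 dB SPL.

81.7 dB SPL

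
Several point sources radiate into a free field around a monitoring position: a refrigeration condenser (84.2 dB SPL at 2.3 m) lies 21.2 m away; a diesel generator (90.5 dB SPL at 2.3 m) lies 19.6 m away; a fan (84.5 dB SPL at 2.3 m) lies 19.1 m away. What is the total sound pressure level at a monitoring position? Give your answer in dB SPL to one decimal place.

Propagate each source to the receiver with L = L_ref − 20·log₁₀(r/r_ref), then add intensities.
refrigeration condenser: 84.2 − 20·log₁₀(21.2/2.3) = 84.2 − 19.29 = 64.91 dB SPL.
diesel generator: 90.5 − 20·log₁₀(19.6/2.3) = 90.5 − 18.61 = 71.89 dB SPL.
fan: 84.5 − 20·log₁₀(19.1/2.3) = 84.5 − 18.39 = 66.11 dB SPL.
Σ 10^(L/10) = 2.263e+07 → L_total = 10·log₁₀(2.263e+07) = 73.55 dB SPL.

73.5 dB SPL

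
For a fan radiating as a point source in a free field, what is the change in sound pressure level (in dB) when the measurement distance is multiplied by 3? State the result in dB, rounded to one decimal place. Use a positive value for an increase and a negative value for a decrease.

A point source loses 6 dB per doubling of distance; generally ΔL = −20·log₁₀(r₂/r₁).
ΔL = −20·log₁₀(3) = -9.54 dB.

-9.5 dB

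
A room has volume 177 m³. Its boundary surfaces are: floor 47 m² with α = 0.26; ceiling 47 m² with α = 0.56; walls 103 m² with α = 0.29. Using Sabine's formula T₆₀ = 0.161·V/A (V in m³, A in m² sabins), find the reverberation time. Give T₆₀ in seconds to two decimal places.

0.42 s

Total absorption A = 47·0.26 + 47·0.56 + 103·0.29 = 68.41 m² sabins.
T₆₀ = 0.161·V/A = 0.161·177/68.41 = 0.417 s.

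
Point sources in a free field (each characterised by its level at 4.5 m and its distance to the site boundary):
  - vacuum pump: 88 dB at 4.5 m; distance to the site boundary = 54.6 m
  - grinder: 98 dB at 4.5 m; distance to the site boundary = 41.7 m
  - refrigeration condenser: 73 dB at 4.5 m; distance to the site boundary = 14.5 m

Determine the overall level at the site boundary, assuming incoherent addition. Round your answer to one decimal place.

79.0 dB

First find each source's level at the receiver (point-source: −20·log₁₀(r/r_ref)), then combine on an intensity basis.
vacuum pump: 88 − 20·log₁₀(54.6/4.5) = 88 − 21.68 = 66.32 dB.
grinder: 98 − 20·log₁₀(41.7/4.5) = 98 − 19.34 = 78.66 dB.
refrigeration condenser: 73 − 20·log₁₀(14.5/4.5) = 73 − 10.16 = 62.84 dB.
Σ 10^(L/10) = 7.968e+07 → L_total = 10·log₁₀(7.968e+07) = 79.01 dB.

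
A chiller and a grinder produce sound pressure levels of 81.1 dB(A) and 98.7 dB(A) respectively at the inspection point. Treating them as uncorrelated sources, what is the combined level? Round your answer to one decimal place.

For uncorrelated sources the intensities add, so convert each level to linear form, sum, and take 10·log₁₀ of the total.
Σ 10^(L/10) = 10^(81.1/10) + 10^(98.7/10) = 7.542e+09.
L_total = 10·log₁₀(7.542e+09) = 98.77 dB(A).

98.8 dB(A)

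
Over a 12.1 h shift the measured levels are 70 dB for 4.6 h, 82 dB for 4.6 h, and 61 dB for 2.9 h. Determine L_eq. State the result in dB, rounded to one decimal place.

L_eq = 10·log₁₀[(1/T)·Σ tᵢ·10^(Lᵢ/10)] with T = 12.1 h.
Σ tᵢ·10^(Lᵢ/10) = 4.6·10^(70/10) + 4.6·10^(82/10) + 2.9·10^(61/10) = 7.787e+08.
L_eq = 10·log₁₀(7.787e+08/12.1) = 78.09 dB.

78.1 dB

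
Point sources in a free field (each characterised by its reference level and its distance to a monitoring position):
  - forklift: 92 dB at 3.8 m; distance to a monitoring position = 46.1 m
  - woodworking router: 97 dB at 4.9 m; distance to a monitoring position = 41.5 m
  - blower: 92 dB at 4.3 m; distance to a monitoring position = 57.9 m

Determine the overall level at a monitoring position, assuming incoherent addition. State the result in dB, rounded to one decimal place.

79.5 dB

Propagate each source to the receiver with L = L_ref − 20·log₁₀(r/r_ref), then add intensities.
forklift: 92 − 20·log₁₀(46.1/3.8) = 92 − 21.68 = 70.32 dB.
woodworking router: 97 − 20·log₁₀(41.5/4.9) = 97 − 18.56 = 78.44 dB.
blower: 92 − 20·log₁₀(57.9/4.3) = 92 − 22.58 = 69.42 dB.
Σ 10^(L/10) = 8.938e+07 → L_total = 10·log₁₀(8.938e+07) = 79.51 dB.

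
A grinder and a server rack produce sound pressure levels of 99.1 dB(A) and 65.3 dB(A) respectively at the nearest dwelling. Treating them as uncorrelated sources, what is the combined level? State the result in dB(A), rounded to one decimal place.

Incoherent sources combine by intensity addition: L_total = 10·log₁₀(Σ 10^(L_i/10)).
Σ 10^(L/10) = 10^(99.1/10) + 10^(65.3/10) = 8.132e+09.
L_total = 10·log₁₀(8.132e+09) = 99.10 dB(A).

99.1 dB(A)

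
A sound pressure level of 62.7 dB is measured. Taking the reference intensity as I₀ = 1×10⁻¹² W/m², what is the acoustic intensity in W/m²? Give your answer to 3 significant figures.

L = 10·log₁₀(I/I₀) ⇒ I = I₀·10^(L/10) = 10⁻¹² × 10^6.27.

1.86e-06 W/m²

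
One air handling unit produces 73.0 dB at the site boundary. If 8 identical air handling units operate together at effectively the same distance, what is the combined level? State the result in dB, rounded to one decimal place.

82.0 dB

L_total = L₁ + 10·log₁₀ N for N identical incoherent sources.
L_total = 73.0 + 10·log₁₀(8) = 73.0 + 9.031 = 82.03 dB.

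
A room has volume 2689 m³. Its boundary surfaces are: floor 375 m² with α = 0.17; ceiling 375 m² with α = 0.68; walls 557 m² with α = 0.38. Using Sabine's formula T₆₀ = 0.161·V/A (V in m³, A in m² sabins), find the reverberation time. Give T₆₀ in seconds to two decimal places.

0.82 s

A = Σ Sᵢαᵢ = 375·0.17 + 375·0.68 + 557·0.38 = 530.41 m².
T₆₀ = 0.161 × 2689 / 530.41 = 0.816 s.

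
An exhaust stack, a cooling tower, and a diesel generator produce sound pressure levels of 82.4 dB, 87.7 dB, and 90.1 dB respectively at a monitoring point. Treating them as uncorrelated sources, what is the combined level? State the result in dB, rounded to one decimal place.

For uncorrelated sources the intensities add, so convert each level to linear form, sum, and take 10·log₁₀ of the total.
Σ 10^(L/10) = 10^(82.4/10) + 10^(87.7/10) + 10^(90.1/10) = 1.786e+09.
L_total = 10·log₁₀(1.786e+09) = 92.52 dB.

92.5 dB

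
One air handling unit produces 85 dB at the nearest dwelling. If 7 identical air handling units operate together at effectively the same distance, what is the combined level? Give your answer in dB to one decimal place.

93.5 dB

L_total = L₁ + 10·log₁₀ N for N identical incoherent sources.
L_total = 85 + 10·log₁₀(7) = 85 + 8.451 = 93.45 dB.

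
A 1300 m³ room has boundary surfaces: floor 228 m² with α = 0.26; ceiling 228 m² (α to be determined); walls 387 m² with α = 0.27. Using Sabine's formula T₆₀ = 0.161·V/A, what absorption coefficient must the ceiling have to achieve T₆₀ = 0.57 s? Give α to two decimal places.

0.89

From T₆₀ = 0.161·V/A, the target T₆₀ = 0.57 s needs A = 0.161·1300/0.57 = 367.19 m².
Absorption from the other surfaces = 228·0.26 + 387·0.27 = 163.77 m², so the ceiling must supply 203.42 m² over 228 m².
α = 203.42/228 = 0.892.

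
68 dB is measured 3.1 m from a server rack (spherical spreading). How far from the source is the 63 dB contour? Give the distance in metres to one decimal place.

The 5.0 dB drop corresponds to a distance ratio of 10^(5.0/20) for a point source.
r₂ = 3.1·10^((68−63)/20) = 3.1·10^(5.0/20) = 5.51 m.

5.5 m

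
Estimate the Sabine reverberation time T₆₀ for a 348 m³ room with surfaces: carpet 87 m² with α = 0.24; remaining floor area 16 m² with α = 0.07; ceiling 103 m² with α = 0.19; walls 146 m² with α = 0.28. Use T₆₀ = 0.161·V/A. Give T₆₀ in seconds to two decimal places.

0.68 s

A = Σ Sᵢαᵢ = 87·0.24 + 16·0.07 + 103·0.19 + 146·0.28 = 82.45 m².
T₆₀ = 0.161·V/A = 0.161·348/82.45 = 0.680 s.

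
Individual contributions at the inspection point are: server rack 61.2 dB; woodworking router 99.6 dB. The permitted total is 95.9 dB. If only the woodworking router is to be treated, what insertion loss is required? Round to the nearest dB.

The untreated sources together contribute 10^(61.2/10) = 1.318e+06, i.e. 61.20 dB.
To meet 95.9 dB overall, the treated woodworking router may contribute at most 10^(95.9/10) − 1.318e+06 = 3.889e+09, i.e. 95.90 dB.
Required insertion loss = 99.6 − 95.90 = 3.70 dB.

4 dB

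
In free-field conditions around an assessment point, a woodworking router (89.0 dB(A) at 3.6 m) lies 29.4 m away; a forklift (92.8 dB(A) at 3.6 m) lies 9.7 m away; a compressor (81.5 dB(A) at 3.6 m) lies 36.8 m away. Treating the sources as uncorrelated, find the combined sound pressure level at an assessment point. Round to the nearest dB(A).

84 dB(A)

Apply inverse-square spreading to bring every level to the receiver, then sum 10^(L/10).
woodworking router: 89.0 − 20·log₁₀(29.4/3.6) = 89.0 − 18.24 = 70.76 dB(A).
forklift: 92.8 − 20·log₁₀(9.7/3.6) = 92.8 − 8.61 = 84.19 dB(A).
compressor: 81.5 − 20·log₁₀(36.8/3.6) = 81.5 − 20.19 = 61.31 dB(A).
Σ 10^(L/10) = 2.757e+08 → L_total = 10·log₁₀(2.757e+08) = 84.40 dB(A).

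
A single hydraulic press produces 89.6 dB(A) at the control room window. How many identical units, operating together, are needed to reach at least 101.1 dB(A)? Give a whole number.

15

N identical sources give L₁ + 10·log₁₀ N, so require 10·log₁₀ N ≥ 101.1 − 89.6 = 11.5 dB.
N ≥ 10^(11.5/10) = 14.125, so N = 15.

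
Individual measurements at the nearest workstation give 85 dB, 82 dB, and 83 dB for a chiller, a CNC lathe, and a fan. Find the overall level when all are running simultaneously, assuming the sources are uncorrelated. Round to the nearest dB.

88 dB

For uncorrelated sources the intensities add, so convert each level to linear form, sum, and take 10·log₁₀ of the total.
Σ 10^(L/10) = 10^(85/10) + 10^(82/10) + 10^(83/10) = 6.742e+08.
L_total = 10·log₁₀(6.742e+08) = 88.29 dB.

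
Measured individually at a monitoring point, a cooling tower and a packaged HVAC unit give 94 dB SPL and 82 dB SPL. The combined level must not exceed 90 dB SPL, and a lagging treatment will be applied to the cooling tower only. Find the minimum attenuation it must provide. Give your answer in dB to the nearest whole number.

5 dB

Fixed contribution from the other source: Σ 10^(L/10) = 10^(82/10) = 1.585e+08 (82.00 dB SPL).
The limit corresponds to 10^(90/10) = 1.000e+09; subtracting the fixed part leaves 8.415e+08 for the cooling tower, i.e. 89.25 dB SPL.
So the cooling tower must be reduced from 94 to 89.25 dB SPL: IL = 4.75 dB.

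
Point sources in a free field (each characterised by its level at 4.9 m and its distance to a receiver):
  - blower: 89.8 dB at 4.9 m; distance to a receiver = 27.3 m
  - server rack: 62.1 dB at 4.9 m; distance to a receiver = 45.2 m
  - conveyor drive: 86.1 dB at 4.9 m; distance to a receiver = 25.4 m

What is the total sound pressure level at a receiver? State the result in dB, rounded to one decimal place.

Apply inverse-square spreading to bring every level to the receiver, then sum 10^(L/10).
blower: 89.8 − 20·log₁₀(27.3/4.9) = 89.8 − 14.92 = 74.88 dB.
server rack: 62.1 − 20·log₁₀(45.2/4.9) = 62.1 − 19.30 = 42.80 dB.
conveyor drive: 86.1 − 20·log₁₀(25.4/4.9) = 86.1 − 14.29 = 71.81 dB.
Σ 10^(L/10) = 4.595e+07 → L_total = 10·log₁₀(4.595e+07) = 76.62 dB.

76.6 dB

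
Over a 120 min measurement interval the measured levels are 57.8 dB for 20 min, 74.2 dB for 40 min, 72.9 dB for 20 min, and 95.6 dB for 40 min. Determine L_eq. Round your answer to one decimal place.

90.9 dB

The energy average is taken in the linear domain: L_eq = 10·log₁₀[(Σ tᵢ·10^(Lᵢ/10))/T], T = 120 min.
Σ tᵢ·10^(Lᵢ/10) = 20·10^(57.8/10) + 40·10^(74.2/10) + 20·10^(72.9/10) + 40·10^(95.6/10) = 1.467e+11.
L_eq = 10·log₁₀(1.467e+11/120) = 90.87 dB.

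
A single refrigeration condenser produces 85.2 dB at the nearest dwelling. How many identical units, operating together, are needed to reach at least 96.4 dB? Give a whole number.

Need L₁ + 10·log₁₀ N ≥ 96.4, i.e. log₁₀ N ≥ 1.12.
N ≥ 10^(11.2/10) = 13.183, so N = 14.

14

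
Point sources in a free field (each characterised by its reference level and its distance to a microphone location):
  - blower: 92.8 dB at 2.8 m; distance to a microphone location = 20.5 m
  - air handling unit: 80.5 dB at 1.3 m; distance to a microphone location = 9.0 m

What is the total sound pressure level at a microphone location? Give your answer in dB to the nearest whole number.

First find each source's level at the receiver (point-source: −20·log₁₀(r/r_ref)), then combine on an intensity basis.
blower: 92.8 − 20·log₁₀(20.5/2.8) = 92.8 − 17.29 = 75.51 dB.
air handling unit: 80.5 − 20·log₁₀(9.0/1.3) = 80.5 − 16.81 = 63.69 dB.
Σ 10^(L/10) = 3.789e+07 → L_total = 10·log₁₀(3.789e+07) = 75.79 dB.

76 dB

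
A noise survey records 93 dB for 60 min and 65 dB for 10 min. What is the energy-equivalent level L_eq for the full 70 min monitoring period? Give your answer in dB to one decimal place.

The energy average is taken in the linear domain: L_eq = 10·log₁₀[(Σ tᵢ·10^(Lᵢ/10))/T], T = 70 min.
Σ tᵢ·10^(Lᵢ/10) = 60·10^(93/10) + 10·10^(65/10) = 1.197e+11.
L_eq = 10·log₁₀(1.197e+11/70) = 92.33 dB.

92.3 dB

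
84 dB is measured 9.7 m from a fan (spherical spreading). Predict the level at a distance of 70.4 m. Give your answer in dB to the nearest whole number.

67 dB

Spherical spreading from a point source gives a 20·log₁₀(r₂/r₁) drop.
L₂ = 84 − 20·log₁₀(70.4/9.7) = 84 − 17.216 = 66.78 dB.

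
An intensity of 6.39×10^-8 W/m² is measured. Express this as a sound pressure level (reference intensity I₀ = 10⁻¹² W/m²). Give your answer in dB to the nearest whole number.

48 dB

Dividing by I₀ shifts the exponent by 12: I/I₀ = 6.39×10^4.
L = 10·(0.8055 + 4) = 48.06 dB.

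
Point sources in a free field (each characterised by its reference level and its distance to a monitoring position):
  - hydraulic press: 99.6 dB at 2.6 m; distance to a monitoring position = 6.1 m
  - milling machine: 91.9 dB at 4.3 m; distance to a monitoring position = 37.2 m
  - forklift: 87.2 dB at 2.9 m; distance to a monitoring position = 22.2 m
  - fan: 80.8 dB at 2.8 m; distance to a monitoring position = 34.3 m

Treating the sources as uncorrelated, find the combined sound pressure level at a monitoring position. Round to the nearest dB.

92 dB

First find each source's level at the receiver (point-source: −20·log₁₀(r/r_ref)), then combine on an intensity basis.
hydraulic press: 99.6 − 20·log₁₀(6.1/2.6) = 99.6 − 7.41 = 92.19 dB.
milling machine: 91.9 − 20·log₁₀(37.2/4.3) = 91.9 − 18.74 = 73.16 dB.
forklift: 87.2 − 20·log₁₀(22.2/2.9) = 87.2 − 17.68 = 69.52 dB.
fan: 80.8 − 20·log₁₀(34.3/2.8) = 80.8 − 21.76 = 59.04 dB.
Σ 10^(L/10) = 1.687e+09 → L_total = 10·log₁₀(1.687e+09) = 92.27 dB.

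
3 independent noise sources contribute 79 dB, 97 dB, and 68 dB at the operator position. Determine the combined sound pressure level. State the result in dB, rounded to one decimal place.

97.1 dB

For uncorrelated sources the intensities add, so convert each level to linear form, sum, and take 10·log₁₀ of the total.
Σ 10^(L/10) = 10^(79/10) + 10^(97/10) + 10^(68/10) = 5.098e+09.
L_total = 10·log₁₀(5.098e+09) = 97.07 dB.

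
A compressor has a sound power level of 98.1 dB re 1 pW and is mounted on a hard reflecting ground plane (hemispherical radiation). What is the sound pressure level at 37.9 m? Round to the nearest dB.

The power spreads over a hemisphere of area 2π·r², so L_p = L_w − 10·log₁₀(2π·r²).
2π·r² = 9025 m², 10·log₁₀ of that is 39.555 dB.
L_p = 98.1 − 39.555 = 58.55 dB.

59 dB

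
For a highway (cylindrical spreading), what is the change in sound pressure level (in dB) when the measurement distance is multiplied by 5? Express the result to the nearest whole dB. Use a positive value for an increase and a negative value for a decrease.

-7 dB

Line-source spreading: ΔL = −10·log₁₀(r₂/r₁).
ΔL = −10·log₁₀(5) = -6.99 dB.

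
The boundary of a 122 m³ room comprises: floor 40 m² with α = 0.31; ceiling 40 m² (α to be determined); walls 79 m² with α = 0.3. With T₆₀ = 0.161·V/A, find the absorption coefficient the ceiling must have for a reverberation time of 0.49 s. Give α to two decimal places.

0.10

A = 0.161·V/T₆₀ = 0.161·122/0.49 = 40.09 m² sabins.
Absorption from the other surfaces = 40·0.31 + 79·0.3 = 36.10 m², so the ceiling must supply 3.99 m² over 40 m².
α = 3.99/40 = 0.100.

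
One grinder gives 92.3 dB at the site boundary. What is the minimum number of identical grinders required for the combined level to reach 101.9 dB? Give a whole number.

The shortfall is 101.9 − 92.3 = 9.6 dB, and N units add 10·log₁₀ N, so need 10·log₁₀ N ≥ 9.6.
N ≥ 10^(9.6/10) = 9.120, so N = 10.

10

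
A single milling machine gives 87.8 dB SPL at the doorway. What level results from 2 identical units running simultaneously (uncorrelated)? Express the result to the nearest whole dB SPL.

91 dB SPL

L_total = L₁ + 10·log₁₀ N for N identical incoherent sources.
L_total = 87.8 + 10·log₁₀(2) = 87.8 + 3.010 = 90.81 dB SPL.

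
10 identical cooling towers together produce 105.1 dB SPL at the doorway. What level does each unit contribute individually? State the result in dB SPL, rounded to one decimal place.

Dividing the total intensity by 10 lowers the level by 10·log₁₀ 10 = 10.000 dB: L₁ = 105.1 − 10.000.

95.1 dB SPL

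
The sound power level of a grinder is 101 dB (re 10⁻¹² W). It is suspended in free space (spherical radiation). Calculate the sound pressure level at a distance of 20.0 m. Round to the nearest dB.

Free-field spherical radiation: L_p = L_w − 10·log₁₀(4π·r²), r = 20.0 m.
4π·r² = 5027 m², 10·log₁₀ of that is 37.013 dB.
L_p = 101 − 37.013 = 63.99 dB.

64 dB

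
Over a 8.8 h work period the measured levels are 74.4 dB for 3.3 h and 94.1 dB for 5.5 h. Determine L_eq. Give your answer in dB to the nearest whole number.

92 dB

The energy average is taken in the linear domain: L_eq = 10·log₁₀[(Σ tᵢ·10^(Lᵢ/10))/T], T = 8.8 h.
Σ tᵢ·10^(Lᵢ/10) = 3.3·10^(74.4/10) + 5.5·10^(94.1/10) = 1.423e+10.
L_eq = 10·log₁₀(1.423e+10/8.8) = 92.09 dB.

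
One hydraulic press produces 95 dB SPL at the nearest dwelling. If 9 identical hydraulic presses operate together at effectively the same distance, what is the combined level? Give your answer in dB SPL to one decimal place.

N identical incoherent sources raise the level by 10·log₁₀ N.
L_total = 95 + 10·log₁₀(9) = 95 + 9.542 = 104.54 dB SPL.

104.5 dB SPL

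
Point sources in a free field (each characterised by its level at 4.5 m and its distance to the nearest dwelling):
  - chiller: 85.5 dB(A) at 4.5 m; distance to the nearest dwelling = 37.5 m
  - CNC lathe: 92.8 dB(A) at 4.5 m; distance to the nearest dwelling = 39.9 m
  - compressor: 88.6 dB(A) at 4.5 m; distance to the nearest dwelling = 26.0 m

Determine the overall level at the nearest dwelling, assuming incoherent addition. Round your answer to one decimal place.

77.1 dB(A)

Apply inverse-square spreading to bring every level to the receiver, then sum 10^(L/10).
chiller: 85.5 − 20·log₁₀(37.5/4.5) = 85.5 − 18.42 = 67.08 dB(A).
CNC lathe: 92.8 − 20·log₁₀(39.9/4.5) = 92.8 − 18.96 = 73.84 dB(A).
compressor: 88.6 − 20·log₁₀(26.0/4.5) = 88.6 − 15.24 = 73.36 dB(A).
Σ 10^(L/10) = 5.105e+07 → L_total = 10·log₁₀(5.105e+07) = 77.08 dB(A).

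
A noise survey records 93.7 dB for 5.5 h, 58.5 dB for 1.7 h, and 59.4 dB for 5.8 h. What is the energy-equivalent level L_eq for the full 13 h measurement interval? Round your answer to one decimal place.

90.0 dB

The energy average is taken in the linear domain: L_eq = 10·log₁₀[(Σ tᵢ·10^(Lᵢ/10))/T], T = 13 h.
Σ tᵢ·10^(Lᵢ/10) = 5.5·10^(93.7/10) + 1.7·10^(58.5/10) + 5.8·10^(59.4/10) = 1.290e+10.
L_eq = 10·log₁₀(1.290e+10/13) = 89.97 dB.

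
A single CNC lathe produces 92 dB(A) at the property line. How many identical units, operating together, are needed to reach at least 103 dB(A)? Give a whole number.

13

N identical sources give L₁ + 10·log₁₀ N, so require 10·log₁₀ N ≥ 103 − 92 = 11.0 dB.
N ≥ 10^(11.0/10) = 12.589, so N = 13.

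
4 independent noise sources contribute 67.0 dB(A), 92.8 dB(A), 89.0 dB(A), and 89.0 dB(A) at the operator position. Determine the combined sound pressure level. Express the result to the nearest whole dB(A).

95 dB(A)

Incoherent sources combine by intensity addition: L_total = 10·log₁₀(Σ 10^(L_i/10)).
Σ 10^(L/10) = 10^(67.0/10) + 10^(92.8/10) + 10^(89.0/10) + 10^(89.0/10) = 3.499e+09.
L_total = 10·log₁₀(3.499e+09) = 95.44 dB(A).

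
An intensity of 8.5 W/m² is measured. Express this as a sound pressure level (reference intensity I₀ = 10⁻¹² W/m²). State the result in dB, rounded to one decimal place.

I/I₀ = 8.5/10⁻¹² = 8.5×10^12, and L = 10·log₁₀(I/I₀).
L = 10·(0.9294 + 12) = 129.29 dB.

129.3 dB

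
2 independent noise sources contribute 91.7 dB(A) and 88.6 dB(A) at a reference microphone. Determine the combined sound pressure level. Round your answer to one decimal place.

Incoherent sources combine by intensity addition: L_total = 10·log₁₀(Σ 10^(L_i/10)).
Σ 10^(L/10) = 10^(91.7/10) + 10^(88.6/10) = 2.204e+09.
L_total = 10·log₁₀(2.204e+09) = 93.43 dB(A).

93.4 dB(A)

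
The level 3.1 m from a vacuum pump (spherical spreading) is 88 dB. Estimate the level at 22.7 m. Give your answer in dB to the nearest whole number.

71 dB

For a point source, L₂ = L₁ − 20·log₁₀(r₂/r₁).
L₂ = 88 − 20·log₁₀(22.7/3.1) = 88 − 17.293 = 70.71 dB.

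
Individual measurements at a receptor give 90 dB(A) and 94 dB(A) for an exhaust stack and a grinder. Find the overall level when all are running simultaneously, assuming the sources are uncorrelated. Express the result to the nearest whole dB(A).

95 dB(A)

For uncorrelated sources the intensities add, so convert each level to linear form, sum, and take 10·log₁₀ of the total.
Σ 10^(L/10) = 10^(90/10) + 10^(94/10) = 3.512e+09.
L_total = 10·log₁₀(3.512e+09) = 95.46 dB(A).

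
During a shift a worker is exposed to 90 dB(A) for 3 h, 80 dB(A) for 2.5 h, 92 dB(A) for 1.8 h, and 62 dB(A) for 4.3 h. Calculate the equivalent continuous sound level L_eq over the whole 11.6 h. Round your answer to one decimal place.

87.2 dB(A)

The energy average is taken in the linear domain: L_eq = 10·log₁₀[(Σ tᵢ·10^(Lᵢ/10))/T], T = 11.6 h.
Σ tᵢ·10^(Lᵢ/10) = 3·10^(90/10) + 2.5·10^(80/10) + 1.8·10^(92/10) + 4.3·10^(62/10) = 6.110e+09.
L_eq = 10·log₁₀(6.110e+09/11.6) = 87.22 dB(A).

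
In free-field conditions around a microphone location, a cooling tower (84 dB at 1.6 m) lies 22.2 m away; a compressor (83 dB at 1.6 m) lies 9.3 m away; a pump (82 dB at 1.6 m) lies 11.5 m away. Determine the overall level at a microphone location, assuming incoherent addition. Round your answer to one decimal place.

70.1 dB

Apply inverse-square spreading to bring every level to the receiver, then sum 10^(L/10).
cooling tower: 84 − 20·log₁₀(22.2/1.6) = 84 − 22.84 = 61.16 dB.
compressor: 83 − 20·log₁₀(9.3/1.6) = 83 − 15.29 = 67.71 dB.
pump: 82 − 20·log₁₀(11.5/1.6) = 82 − 17.13 = 64.87 dB.
Σ 10^(L/10) = 1.028e+07 → L_total = 10·log₁₀(1.028e+07) = 70.12 dB.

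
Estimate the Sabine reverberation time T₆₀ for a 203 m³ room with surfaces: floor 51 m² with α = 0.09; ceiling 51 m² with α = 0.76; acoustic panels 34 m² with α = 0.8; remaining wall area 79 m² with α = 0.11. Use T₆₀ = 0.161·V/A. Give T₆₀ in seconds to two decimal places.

0.41 s

A = Σ Sᵢαᵢ = 51·0.09 + 51·0.76 + 34·0.8 + 79·0.11 = 79.24 m².
T₆₀ = 0.161·V/A = 0.161·203/79.24 = 0.412 s.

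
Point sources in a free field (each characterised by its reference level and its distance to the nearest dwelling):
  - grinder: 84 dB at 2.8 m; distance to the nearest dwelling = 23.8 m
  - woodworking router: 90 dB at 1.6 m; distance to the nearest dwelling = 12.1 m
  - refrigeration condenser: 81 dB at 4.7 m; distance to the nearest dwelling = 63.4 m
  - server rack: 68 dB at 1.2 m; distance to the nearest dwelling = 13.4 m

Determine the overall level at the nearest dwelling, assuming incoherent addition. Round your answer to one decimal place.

Apply inverse-square spreading to bring every level to the receiver, then sum 10^(L/10).
grinder: 84 − 20·log₁₀(23.8/2.8) = 84 − 18.59 = 65.41 dB.
woodworking router: 90 − 20·log₁₀(12.1/1.6) = 90 − 17.57 = 72.43 dB.
refrigeration condenser: 81 − 20·log₁₀(63.4/4.7) = 81 − 22.60 = 58.40 dB.
server rack: 68 − 20·log₁₀(13.4/1.2) = 68 − 20.96 = 47.04 dB.
Σ 10^(L/10) = 2.170e+07 → L_total = 10·log₁₀(2.170e+07) = 73.37 dB.

73.4 dB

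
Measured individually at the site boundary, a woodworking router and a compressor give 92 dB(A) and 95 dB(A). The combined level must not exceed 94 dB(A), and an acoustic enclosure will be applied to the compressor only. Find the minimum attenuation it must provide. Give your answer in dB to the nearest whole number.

The untreated sources together contribute 10^(92/10) = 1.585e+09, i.e. 92.00 dB(A).
The limit corresponds to 10^(94/10) = 2.512e+09; subtracting the fixed part leaves 9.270e+08 for the compressor, i.e. 89.67 dB(A).
So the compressor must be reduced from 95 to 89.67 dB(A): IL = 5.33 dB.

5 dB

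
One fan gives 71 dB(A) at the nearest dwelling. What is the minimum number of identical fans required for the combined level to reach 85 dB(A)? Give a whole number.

The shortfall is 85 − 71 = 14.0 dB, and N units add 10·log₁₀ N, so need 10·log₁₀ N ≥ 14.0.
N ≥ 10^(14.0/10) = 25.119, so N = 26.

26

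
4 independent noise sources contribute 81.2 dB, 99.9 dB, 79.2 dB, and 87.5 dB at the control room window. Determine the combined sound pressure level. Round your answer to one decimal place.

100.2 dB

For uncorrelated sources the intensities add, so convert each level to linear form, sum, and take 10·log₁₀ of the total.
Σ 10^(L/10) = 10^(81.2/10) + 10^(99.9/10) + 10^(79.2/10) + 10^(87.5/10) = 1.055e+10.
L_total = 10·log₁₀(1.055e+10) = 100.23 dB.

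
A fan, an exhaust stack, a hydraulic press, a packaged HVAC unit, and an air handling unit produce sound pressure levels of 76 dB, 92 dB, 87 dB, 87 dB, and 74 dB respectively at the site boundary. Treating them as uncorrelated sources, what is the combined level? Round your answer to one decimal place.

94.2 dB

Incoherent sources combine by intensity addition: L_total = 10·log₁₀(Σ 10^(L_i/10)).
Σ 10^(L/10) = 10^(76/10) + 10^(92/10) + 10^(87/10) + 10^(87/10) + 10^(74/10) = 2.652e+09.
L_total = 10·log₁₀(2.652e+09) = 94.24 dB.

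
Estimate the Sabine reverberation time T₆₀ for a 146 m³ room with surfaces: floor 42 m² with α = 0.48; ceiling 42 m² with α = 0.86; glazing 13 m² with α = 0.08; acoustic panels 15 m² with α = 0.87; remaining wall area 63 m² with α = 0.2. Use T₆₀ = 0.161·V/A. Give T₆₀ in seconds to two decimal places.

0.28 s

A = Σ Sᵢαᵢ = 42·0.48 + 42·0.86 + 13·0.08 + 15·0.87 + 63·0.2 = 82.97 m².
T₆₀ = 0.161 × 146 / 82.97 = 0.283 s.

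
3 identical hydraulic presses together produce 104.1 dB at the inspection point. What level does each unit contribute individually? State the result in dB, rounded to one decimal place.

99.3 dB

For N identical incoherent sources L_total = L₁ + 10·log₁₀ N, so L₁ = 104.1 − 10·log₁₀(3) = 104.1 − 4.771.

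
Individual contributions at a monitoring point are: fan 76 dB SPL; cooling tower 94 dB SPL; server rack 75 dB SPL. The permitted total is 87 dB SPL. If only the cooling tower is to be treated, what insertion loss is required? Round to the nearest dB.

8 dB

Fixed contribution from the other sources: Σ 10^(L/10) = 10^(76/10) + 10^(75/10) = 7.143e+07 (78.54 dB SPL).
The limit corresponds to 10^(87/10) = 5.012e+08; subtracting the fixed part leaves 4.298e+08 for the cooling tower, i.e. 86.33 dB SPL.
Required insertion loss = 94 − 86.33 = 7.67 dB.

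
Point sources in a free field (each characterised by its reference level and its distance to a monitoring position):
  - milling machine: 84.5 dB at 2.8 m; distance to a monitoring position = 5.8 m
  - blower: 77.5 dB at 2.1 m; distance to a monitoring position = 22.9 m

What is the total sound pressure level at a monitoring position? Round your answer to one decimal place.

78.2 dB

First find each source's level at the receiver (point-source: −20·log₁₀(r/r_ref)), then combine on an intensity basis.
milling machine: 84.5 − 20·log₁₀(5.8/2.8) = 84.5 − 6.33 = 78.17 dB.
blower: 77.5 − 20·log₁₀(22.9/2.1) = 77.5 − 20.75 = 56.75 dB.
Σ 10^(L/10) = 6.616e+07 → L_total = 10·log₁₀(6.616e+07) = 78.21 dB.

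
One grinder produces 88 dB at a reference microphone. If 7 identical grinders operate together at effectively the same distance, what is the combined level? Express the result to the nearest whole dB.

96 dB

L_total = L₁ + 10·log₁₀ N for N identical incoherent sources.
L_total = 88 + 10·log₁₀(7) = 88 + 8.451 = 96.45 dB.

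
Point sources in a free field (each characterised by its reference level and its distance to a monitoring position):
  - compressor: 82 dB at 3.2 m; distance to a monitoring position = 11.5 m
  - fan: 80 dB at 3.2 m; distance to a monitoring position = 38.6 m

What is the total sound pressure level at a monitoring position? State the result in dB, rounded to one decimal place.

71.1 dB

First find each source's level at the receiver (point-source: −20·log₁₀(r/r_ref)), then combine on an intensity basis.
compressor: 82 − 20·log₁₀(11.5/3.2) = 82 − 11.11 = 70.89 dB.
fan: 80 − 20·log₁₀(38.6/3.2) = 80 − 21.63 = 58.37 dB.
Σ 10^(L/10) = 1.296e+07 → L_total = 10·log₁₀(1.296e+07) = 71.13 dB.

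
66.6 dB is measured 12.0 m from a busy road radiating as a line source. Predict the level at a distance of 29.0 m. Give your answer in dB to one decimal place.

62.8 dB

Line-source attenuation: ΔL = 10·log₁₀(r₂/r₁) = 10·log₁₀(29.0/12.0) = 3.832 dB.
L₂ = 66.6 − 10·log₁₀(29.0/12.0) = 66.6 − 3.832 = 62.77 dB.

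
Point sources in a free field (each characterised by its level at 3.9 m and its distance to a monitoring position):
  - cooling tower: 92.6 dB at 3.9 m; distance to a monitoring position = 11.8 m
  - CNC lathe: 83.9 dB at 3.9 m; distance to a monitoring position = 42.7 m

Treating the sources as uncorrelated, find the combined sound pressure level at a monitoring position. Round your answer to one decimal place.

Apply inverse-square spreading to bring every level to the receiver, then sum 10^(L/10).
cooling tower: 92.6 − 20·log₁₀(11.8/3.9) = 92.6 − 9.62 = 82.98 dB.
CNC lathe: 83.9 − 20·log₁₀(42.7/3.9) = 83.9 − 20.79 = 63.11 dB.
Σ 10^(L/10) = 2.008e+08 → L_total = 10·log₁₀(2.008e+08) = 83.03 dB.

83.0 dB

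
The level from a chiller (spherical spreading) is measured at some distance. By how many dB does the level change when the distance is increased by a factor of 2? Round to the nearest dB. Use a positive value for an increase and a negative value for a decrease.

Point-source spreading: ΔL = −20·log₁₀(r₂/r₁).
ΔL = −20·log₁₀(2) = -6.02 dB.

-6 dB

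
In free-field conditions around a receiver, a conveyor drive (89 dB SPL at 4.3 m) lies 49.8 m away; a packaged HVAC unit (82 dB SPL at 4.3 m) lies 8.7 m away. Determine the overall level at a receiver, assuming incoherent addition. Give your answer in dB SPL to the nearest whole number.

Propagate each source to the receiver with L = L_ref − 20·log₁₀(r/r_ref), then add intensities.
conveyor drive: 89 − 20·log₁₀(49.8/4.3) = 89 − 21.28 = 67.72 dB SPL.
packaged HVAC unit: 82 − 20·log₁₀(8.7/4.3) = 82 − 6.12 = 75.88 dB SPL.
Σ 10^(L/10) = 4.464e+07 → L_total = 10·log₁₀(4.464e+07) = 76.50 dB SPL.

76 dB SPL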